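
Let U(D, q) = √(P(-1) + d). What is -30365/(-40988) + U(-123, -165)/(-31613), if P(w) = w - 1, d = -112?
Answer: 30365/40988 - I*√114/31613 ≈ 0.74083 - 0.00033774*I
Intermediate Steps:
P(w) = -1 + w
U(D, q) = I*√114 (U(D, q) = √((-1 - 1) - 112) = √(-2 - 112) = √(-114) = I*√114)
-30365/(-40988) + U(-123, -165)/(-31613) = -30365/(-40988) + (I*√114)/(-31613) = -30365*(-1/40988) + (I*√114)*(-1/31613) = 30365/40988 - I*√114/31613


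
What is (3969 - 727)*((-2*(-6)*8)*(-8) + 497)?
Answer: -878582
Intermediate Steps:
(3969 - 727)*((-2*(-6)*8)*(-8) + 497) = 3242*((12*8)*(-8) + 497) = 3242*(96*(-8) + 497) = 3242*(-768 + 497) = 3242*(-271) = -878582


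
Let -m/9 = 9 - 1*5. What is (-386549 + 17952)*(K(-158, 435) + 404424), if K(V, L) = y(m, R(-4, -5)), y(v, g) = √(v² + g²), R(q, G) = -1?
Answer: -149069473128 - 368597*√1297 ≈ -1.4908e+11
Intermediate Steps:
m = -36 (m = -9*(9 - 1*5) = -9*(9 - 5) = -9*4 = -36)
y(v, g) = √(g² + v²)
K(V, L) = √1297 (K(V, L) = √((-1)² + (-36)²) = √(1 + 1296) = √1297)
(-386549 + 17952)*(K(-158, 435) + 404424) = (-386549 + 17952)*(√1297 + 404424) = -368597*(404424 + √1297) = -149069473128 - 368597*√1297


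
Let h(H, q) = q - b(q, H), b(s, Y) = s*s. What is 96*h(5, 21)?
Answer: -40320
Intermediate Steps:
b(s, Y) = s**2
h(H, q) = q - q**2
96*h(5, 21) = 96*(21*(1 - 1*21)) = 96*(21*(1 - 21)) = 96*(21*(-20)) = 96*(-420) = -40320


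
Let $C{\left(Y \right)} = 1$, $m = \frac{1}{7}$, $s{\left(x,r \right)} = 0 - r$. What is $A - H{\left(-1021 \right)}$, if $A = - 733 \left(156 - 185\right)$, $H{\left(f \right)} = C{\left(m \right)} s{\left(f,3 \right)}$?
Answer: $21260$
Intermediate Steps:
$s{\left(x,r \right)} = - r$
$m = \frac{1}{7} \approx 0.14286$
$H{\left(f \right)} = -3$ ($H{\left(f \right)} = 1 \left(\left(-1\right) 3\right) = 1 \left(-3\right) = -3$)
$A = 21257$ ($A = \left(-733\right) \left(-29\right) = 21257$)
$A - H{\left(-1021 \right)} = 21257 - -3 = 21257 + 3 = 21260$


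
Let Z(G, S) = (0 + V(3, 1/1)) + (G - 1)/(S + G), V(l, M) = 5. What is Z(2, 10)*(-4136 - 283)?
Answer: -89853/4 ≈ -22463.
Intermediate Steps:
Z(G, S) = 5 + (-1 + G)/(G + S) (Z(G, S) = (0 + 5) + (G - 1)/(S + G) = 5 + (-1 + G)/(G + S))
Z(2, 10)*(-4136 - 283) = ((-1 + 5*10 + 6*2)/(2 + 10))*(-4136 - 283) = ((-1 + 50 + 12)/12)*(-4419) = ((1/12)*61)*(-4419) = (61/12)*(-4419) = -89853/4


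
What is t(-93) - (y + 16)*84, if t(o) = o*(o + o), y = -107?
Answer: 24942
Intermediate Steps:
t(o) = 2*o**2 (t(o) = o*(2*o) = 2*o**2)
t(-93) - (y + 16)*84 = 2*(-93)**2 - (-107 + 16)*84 = 2*8649 - (-91)*84 = 17298 - 1*(-7644) = 17298 + 7644 = 24942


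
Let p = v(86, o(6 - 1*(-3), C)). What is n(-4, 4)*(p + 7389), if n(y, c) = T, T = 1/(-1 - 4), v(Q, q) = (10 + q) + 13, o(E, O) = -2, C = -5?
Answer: -1482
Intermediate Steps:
v(Q, q) = 23 + q
p = 21 (p = 23 - 2 = 21)
T = -⅕ (T = 1/(-5) = -⅕ ≈ -0.20000)
n(y, c) = -⅕
n(-4, 4)*(p + 7389) = -(21 + 7389)/5 = -⅕*7410 = -1482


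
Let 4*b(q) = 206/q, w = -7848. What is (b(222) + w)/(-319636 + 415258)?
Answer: -3484409/42456168 ≈ -0.082071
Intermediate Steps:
b(q) = 103/(2*q) (b(q) = (206/q)/4 = 103/(2*q))
(b(222) + w)/(-319636 + 415258) = ((103/2)/222 - 7848)/(-319636 + 415258) = ((103/2)*(1/222) - 7848)/95622 = (103/444 - 7848)*(1/95622) = -3484409/444*1/95622 = -3484409/42456168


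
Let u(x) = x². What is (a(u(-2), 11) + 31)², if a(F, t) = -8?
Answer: 529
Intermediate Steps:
(a(u(-2), 11) + 31)² = (-8 + 31)² = 23² = 529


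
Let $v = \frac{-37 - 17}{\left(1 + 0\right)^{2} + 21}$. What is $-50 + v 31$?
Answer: $- \frac{1387}{11} \approx -126.09$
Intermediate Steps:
$v = - \frac{27}{11}$ ($v = - \frac{54}{1^{2} + 21} = - \frac{54}{1 + 21} = - \frac{54}{22} = \left(-54\right) \frac{1}{22} = - \frac{27}{11} \approx -2.4545$)
$-50 + v 31 = -50 - \frac{837}{11} = - \frac{1387}{11}$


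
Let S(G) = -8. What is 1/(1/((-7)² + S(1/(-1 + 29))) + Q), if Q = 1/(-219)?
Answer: 8979/178 ≈ 50.444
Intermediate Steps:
Q = -1/219 ≈ -0.0045662
1/(1/((-7)² + S(1/(-1 + 29))) + Q) = 1/(1/((-7)² - 8) - 1/219) = 1/(1/(49 - 8) - 1/219) = 1/(1/41 - 1/219) = 1/(178/8979) = 8979/178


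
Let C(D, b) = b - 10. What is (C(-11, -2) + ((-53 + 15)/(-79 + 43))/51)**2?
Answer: 120934009/842724 ≈ 143.50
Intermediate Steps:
C(D, b) = -10 + b
(C(-11, -2) + ((-53 + 15)/(-79 + 43))/51)**2 = ((-10 - 2) + ((-53 + 15)/(-79 + 43))/51)**2 = (-12 - 38/(-36)*(1/51))**2 = (-12 - 38*(-1/36)*(1/51))**2 = (-12 + (19/18)*(1/51))**2 = (-12 + 19/918)**2 = (-10997/918)**2 = 120934009/842724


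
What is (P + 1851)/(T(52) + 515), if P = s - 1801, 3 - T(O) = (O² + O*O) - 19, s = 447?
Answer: -497/4871 ≈ -0.10203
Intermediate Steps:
T(O) = 22 - 2*O² (T(O) = 3 - ((O² + O*O) - 19) = 3 - ((O² + O²) - 19) = 3 - (2*O² - 19) = 3 - (-19 + 2*O²) = 3 + (19 - 2*O²) = 22 - 2*O²)
P = -1354 (P = 447 - 1801 = -1354)
(P + 1851)/(T(52) + 515) = (-1354 + 1851)/((22 - 2*52²) + 515) = 497/((22 - 2*2704) + 515) = 497/((22 - 5408) + 515) = 497/(-5386 + 515) = 497/(-4871) = 497*(-1/4871) = -497/4871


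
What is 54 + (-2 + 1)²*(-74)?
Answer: -20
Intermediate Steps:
54 + (-2 + 1)²*(-74) = 54 + (-1)²*(-74) = 54 + 1*(-74) = 54 - 74 = -20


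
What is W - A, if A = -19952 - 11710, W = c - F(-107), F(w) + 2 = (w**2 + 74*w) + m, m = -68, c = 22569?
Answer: 50770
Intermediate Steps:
F(w) = -70 + w**2 + 74*w (F(w) = -2 + ((w**2 + 74*w) - 68) = -2 + (-68 + w**2 + 74*w) = -70 + w**2 + 74*w)
W = 19108 (W = 22569 - (-70 + (-107)**2 + 74*(-107)) = 22569 - (-70 + 11449 - 7918) = 22569 - 1*3461 = 22569 - 3461 = 19108)
A = -31662
W - A = 19108 - 1*(-31662) = 19108 + 31662 = 50770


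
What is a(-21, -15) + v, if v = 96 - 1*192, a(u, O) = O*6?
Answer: -186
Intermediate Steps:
a(u, O) = 6*O
v = -96 (v = 96 - 192 = -96)
a(-21, -15) + v = 6*(-15) - 96 = -90 - 96 = -186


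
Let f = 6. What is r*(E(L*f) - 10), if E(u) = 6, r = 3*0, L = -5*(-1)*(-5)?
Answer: 0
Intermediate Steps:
L = -25 (L = 5*(-5) = -25)
r = 0
r*(E(L*f) - 10) = 0*(6 - 10) = 0*(-4) = 0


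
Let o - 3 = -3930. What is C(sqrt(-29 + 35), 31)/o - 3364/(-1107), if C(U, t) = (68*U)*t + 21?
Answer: 627961/207009 - 124*sqrt(6)/231 ≈ 1.7186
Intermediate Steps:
o = -3927 (o = 3 - 3930 = -3927)
C(U, t) = 21 + 68*U*t (C(U, t) = 68*U*t + 21 = 21 + 68*U*t)
C(sqrt(-29 + 35), 31)/o - 3364/(-1107) = (21 + 68*sqrt(-29 + 35)*31)/(-3927) - 3364/(-1107) = (21 + 68*sqrt(6)*31)*(-1/3927) - 3364*(-1/1107) = (21 + 2108*sqrt(6))*(-1/3927) + 3364/1107 = (-1/187 - 124*sqrt(6)/231) + 3364/1107 = 627961/207009 - 124*sqrt(6)/231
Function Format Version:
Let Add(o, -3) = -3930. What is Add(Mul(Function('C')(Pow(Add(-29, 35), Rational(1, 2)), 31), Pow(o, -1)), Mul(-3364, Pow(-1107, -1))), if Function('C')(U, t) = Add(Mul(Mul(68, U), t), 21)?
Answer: Add(Rational(627961, 207009), Mul(Rational(-124, 231), Pow(6, Rational(1, 2)))) ≈ 1.7186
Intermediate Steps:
o = -3927 (o = Add(3, -3930) = -3927)
Function('C')(U, t) = Add(21, Mul(68, U, t)) (Function('C')(U, t) = Add(Mul(68, U, t), 21) = Add(21, Mul(68, U, t)))
Add(Mul(Function('C')(Pow(Add(-29, 35), Rational(1, 2)), 31), Pow(o, -1)), Mul(-3364, Pow(-1107, -1))) = Add(Mul(Add(21, Mul(68, Pow(Add(-29, 35), Rational(1, 2)), 31)), Pow(-3927, -1)), Mul(-3364, Pow(-1107, -1))) = Add(Mul(Add(21, Mul(68, Pow(6, Rational(1, 2)), 31)), Rational(-1, 3927)), Mul(-3364, Rational(-1, 1107))) = Add(Mul(Add(21, Mul(2108, Pow(6, Rational(1, 2)))), Rational(-1, 3927)), Rational(3364, 1107)) = Add(Add(Rational(-1, 187), Mul(Rational(-124, 231), Pow(6, Rational(1, 2)))), Rational(3364, 1107)) = Add(Rational(627961, 207009), Mul(Rational(-124, 231), Pow(6, Rational(1, 2))))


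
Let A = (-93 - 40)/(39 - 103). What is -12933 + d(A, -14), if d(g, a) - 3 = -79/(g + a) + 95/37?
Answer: -364767273/28231 ≈ -12921.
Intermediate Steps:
A = 133/64 (A = -133/(-64) = -133*(-1/64) = 133/64 ≈ 2.0781)
d(g, a) = 206/37 - 79/(a + g) (d(g, a) = 3 + (-79/(g + a) + 95/37) = 3 + (-79/(a + g) + 95*(1/37)) = 3 + (-79/(a + g) + 95/37) = 3 + (95/37 - 79/(a + g)) = 206/37 - 79/(a + g))
-12933 + d(A, -14) = -12933 + (-2923 + 206*(-14) + 206*(133/64))/(37*(-14 + 133/64)) = -12933 + (-2923 - 2884 + 13699/32)/(37*(-763/64)) = -12933 + (1/37)*(-64/763)*(-172125/32) = -12933 + 344250/28231 = -364767273/28231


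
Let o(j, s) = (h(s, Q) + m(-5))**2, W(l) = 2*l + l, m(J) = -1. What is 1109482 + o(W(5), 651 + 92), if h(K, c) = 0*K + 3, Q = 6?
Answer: 1109486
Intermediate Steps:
W(l) = 3*l
h(K, c) = 3 (h(K, c) = 0 + 3 = 3)
o(j, s) = 4 (o(j, s) = (3 - 1)**2 = 2**2 = 4)
1109482 + o(W(5), 651 + 92) = 1109482 + 4 = 1109486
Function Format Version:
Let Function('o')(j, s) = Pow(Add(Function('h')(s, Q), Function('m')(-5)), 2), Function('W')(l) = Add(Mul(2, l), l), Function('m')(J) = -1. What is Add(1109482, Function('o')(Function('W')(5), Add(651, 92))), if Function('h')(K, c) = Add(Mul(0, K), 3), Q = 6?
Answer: 1109486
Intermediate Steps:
Function('W')(l) = Mul(3, l)
Function('h')(K, c) = 3 (Function('h')(K, c) = Add(0, 3) = 3)
Function('o')(j, s) = 4 (Function('o')(j, s) = Pow(Add(3, -1), 2) = Pow(2, 2) = 4)
Add(1109482, Function('o')(Function('W')(5), Add(651, 92))) = Add(1109482, 4) = 1109486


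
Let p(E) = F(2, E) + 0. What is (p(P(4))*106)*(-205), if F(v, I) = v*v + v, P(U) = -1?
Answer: -130380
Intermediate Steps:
F(v, I) = v + v² (F(v, I) = v² + v = v + v²)
p(E) = 6 (p(E) = 2*(1 + 2) + 0 = 2*3 + 0 = 6 + 0 = 6)
(p(P(4))*106)*(-205) = (6*106)*(-205) = 636*(-205) = -130380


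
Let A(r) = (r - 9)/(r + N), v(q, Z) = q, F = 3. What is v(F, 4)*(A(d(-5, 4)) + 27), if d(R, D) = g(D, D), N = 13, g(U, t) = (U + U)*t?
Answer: 1238/15 ≈ 82.533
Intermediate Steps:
g(U, t) = 2*U*t (g(U, t) = (2*U)*t = 2*U*t)
d(R, D) = 2*D² (d(R, D) = 2*D*D = 2*D²)
A(r) = (-9 + r)/(13 + r) (A(r) = (r - 9)/(r + 13) = (-9 + r)/(13 + r))
v(F, 4)*(A(d(-5, 4)) + 27) = 3*((-9 + 2*4²)/(13 + 2*4²) + 27) = 3*((-9 + 2*16)/(13 + 2*16) + 27) = 3*((-9 + 32)/(13 + 32) + 27) = 3*(23/45 + 27) = 3*(1238/45) = 1238/15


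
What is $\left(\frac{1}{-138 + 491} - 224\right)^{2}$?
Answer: $\frac{6252223041}{124609} \approx 50175.0$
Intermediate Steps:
$\left(\frac{1}{-138 + 491} - 224\right)^{2} = \left(\frac{1}{353} - 224\right)^{2} = \left(- \frac{79071}{353}\right)^{2} = \frac{6252223041}{124609}$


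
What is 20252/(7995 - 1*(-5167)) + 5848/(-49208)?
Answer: 57474315/40479731 ≈ 1.4198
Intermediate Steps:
20252/(7995 - 1*(-5167)) + 5848/(-49208) = 20252/(7995 + 5167) + 5848*(-1/49208) = 20252/13162 - 731/6151 = 20252*(1/13162) - 731/6151 = 10126/6581 - 731/6151 = 57474315/40479731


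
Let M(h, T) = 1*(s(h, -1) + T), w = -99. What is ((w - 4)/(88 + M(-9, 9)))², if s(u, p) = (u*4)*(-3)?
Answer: 10609/42025 ≈ 0.25244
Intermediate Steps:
s(u, p) = -12*u (s(u, p) = (4*u)*(-3) = -12*u)
M(h, T) = T - 12*h (M(h, T) = 1*(-12*h + T) = 1*(T - 12*h) = T - 12*h)
((w - 4)/(88 + M(-9, 9)))² = ((-99 - 4)/(88 + (9 - 12*(-9))))² = (-103/(88 + (9 + 108)))² = (-103/(88 + 117))² = (-103/205)² = 10609/42025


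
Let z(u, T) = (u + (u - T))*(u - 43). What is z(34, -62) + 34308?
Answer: 33138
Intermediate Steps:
z(u, T) = (-43 + u)*(-T + 2*u) (z(u, T) = (-T + 2*u)*(-43 + u) = (-43 + u)*(-T + 2*u))
z(34, -62) + 34308 = (-86*34 + 2*34² + 43*(-62) - 1*(-62)*34) + 34308 = (-2924 + 2*1156 - 2666 + 2108) + 34308 = (-2924 + 2312 - 2666 + 2108) + 34308 = -1170 + 34308 = 33138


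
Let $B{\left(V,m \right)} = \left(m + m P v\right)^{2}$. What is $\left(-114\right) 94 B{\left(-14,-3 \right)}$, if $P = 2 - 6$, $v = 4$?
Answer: $-21699900$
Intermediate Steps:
$P = -4$ ($P = 2 - 6 = -4$)
$B{\left(V,m \right)} = 225 m^{2}$ ($B{\left(V,m \right)} = \left(m + m \left(-4\right) 4\right)^{2} = \left(m + - 4 m 4\right)^{2} = \left(m - 16 m\right)^{2} = \left(- 15 m\right)^{2} = 225 m^{2}$)
$\left(-114\right) 94 B{\left(-14,-3 \right)} = \left(-114\right) 94 \cdot 225 \left(-3\right)^{2} = - 10716 \cdot 225 \cdot 9 = \left(-10716\right) 2025 = -21699900$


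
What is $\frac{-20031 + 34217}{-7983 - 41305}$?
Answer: $- \frac{7093}{24644} \approx -0.28782$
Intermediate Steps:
$\frac{-20031 + 34217}{-7983 - 41305} = \frac{14186}{-49288} = 14186 \left(- \frac{1}{49288}\right) = - \frac{7093}{24644}$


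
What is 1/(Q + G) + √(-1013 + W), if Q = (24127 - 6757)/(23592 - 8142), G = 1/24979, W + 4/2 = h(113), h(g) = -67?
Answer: 12864185/14463356 + I*√1082 ≈ 0.88943 + 32.894*I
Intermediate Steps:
W = -69 (W = -2 - 67 = -69)
G = 1/24979 ≈ 4.0034e-5
Q = 579/515 (Q = 17370/15450 = 17370*(1/15450) = 579/515 ≈ 1.1243)
1/(Q + G) + √(-1013 + W) = 1/(579/515 + 1/24979) + √(-1013 - 69) = 1/(14463356/12864185) + √(-1082) = 12864185/14463356 + I*√1082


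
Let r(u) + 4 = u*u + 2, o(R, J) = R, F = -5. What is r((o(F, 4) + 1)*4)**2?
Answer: 64516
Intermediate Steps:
r(u) = -2 + u**2 (r(u) = -4 + (u*u + 2) = -4 + (u**2 + 2) = -4 + (2 + u**2) = -2 + u**2)
r((o(F, 4) + 1)*4)**2 = (-2 + ((-5 + 1)*4)**2)**2 = (-2 + (-4*4)**2)**2 = (-2 + (-16)**2)**2 = (-2 + 256)**2 = 254**2 = 64516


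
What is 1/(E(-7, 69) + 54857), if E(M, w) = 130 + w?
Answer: 1/55056 ≈ 1.8163e-5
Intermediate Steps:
1/(E(-7, 69) + 54857) = 1/((130 + 69) + 54857) = 1/(199 + 54857) = 1/55056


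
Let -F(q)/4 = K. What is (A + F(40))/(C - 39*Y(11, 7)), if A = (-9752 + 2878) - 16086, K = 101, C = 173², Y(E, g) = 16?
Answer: -23364/29305 ≈ -0.79727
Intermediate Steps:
C = 29929
F(q) = -404 (F(q) = -4*101 = -404)
A = -22960 (A = -6874 - 16086 = -22960)
(A + F(40))/(C - 39*Y(11, 7)) = (-22960 - 404)/(29929 - 39*16) = -23364/(29929 - 624) = -23364/29305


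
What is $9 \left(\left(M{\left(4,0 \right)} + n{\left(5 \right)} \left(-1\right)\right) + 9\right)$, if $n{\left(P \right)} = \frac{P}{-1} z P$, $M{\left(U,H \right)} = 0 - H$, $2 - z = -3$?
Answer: $1206$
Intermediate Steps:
$z = 5$ ($z = 2 - -3 = 2 + 3 = 5$)
$M{\left(U,H \right)} = - H$
$n{\left(P \right)} = - 5 P^{2}$ ($n{\left(P \right)} = \frac{P}{-1} \cdot 5 P = P \left(-1\right) 5 P = - P 5 P = - 5 P P = - 5 P^{2}$)
$9 \left(\left(M{\left(4,0 \right)} + n{\left(5 \right)} \left(-1\right)\right) + 9\right) = 9 \left(\left(\left(-1\right) 0 + - 5 \cdot 5^{2} \left(-1\right)\right) + 9\right) = 9 \left(\left(0 + \left(-5\right) 25 \left(-1\right)\right) + 9\right) = 9 \left(\left(0 - -125\right) + 9\right) = 9 \left(\left(0 + 125\right) + 9\right) = 9 \left(125 + 9\right) = 9 \cdot 134 = 1206$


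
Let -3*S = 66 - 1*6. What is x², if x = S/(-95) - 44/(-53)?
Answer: 1098304/1014049 ≈ 1.0831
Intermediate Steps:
S = -20 (S = -(66 - 1*6)/3 = -(66 - 6)/3 = -⅓*60 = -20)
x = 1048/1007 (x = -20/(-95) - 44/(-53) = -20*(-1/95) - 44*(-1/53) = 4/19 + 44/53 = 1048/1007 ≈ 1.0407)
x² = (1048/1007)² = 1098304/1014049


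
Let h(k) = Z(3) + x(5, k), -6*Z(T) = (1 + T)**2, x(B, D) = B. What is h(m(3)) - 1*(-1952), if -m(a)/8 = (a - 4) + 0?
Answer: 5863/3 ≈ 1954.3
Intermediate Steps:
m(a) = 32 - 8*a (m(a) = -8*((a - 4) + 0) = -8*((-4 + a) + 0) = -8*(-4 + a) = 32 - 8*a)
Z(T) = -(1 + T)**2/6
h(k) = 7/3 (h(k) = -(1 + 3)**2/6 + 5 = -1/6*4**2 + 5 = -1/6*16 + 5 = -8/3 + 5 = 7/3)
h(m(3)) - 1*(-1952) = 7/3 - 1*(-1952) = 7/3 + 1952 = 5863/3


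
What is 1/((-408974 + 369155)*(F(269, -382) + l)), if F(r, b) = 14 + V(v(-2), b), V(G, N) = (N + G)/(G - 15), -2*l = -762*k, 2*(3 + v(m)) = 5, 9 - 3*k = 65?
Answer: 31/8731231587 ≈ 3.5505e-9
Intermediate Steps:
k = -56/3 (k = 3 - ⅓*65 = 3 - 65/3 = -56/3 ≈ -18.667)
v(m) = -½ (v(m) = -3 + (½)*5 = -3 + 5/2 = -½)
l = -7112 (l = -(-381)*(-56)/3 = -½*14224 = -7112)
V(G, N) = (G + N)/(-15 + G)
F(r, b) = 435/31 - 2*b/31 (F(r, b) = 14 + (-½ + b)/(-15 - ½) = 14 + (-½ + b)/(-31/2) = 14 - 2*(-½ + b)/31 = 14 + (1/31 - 2*b/31) = 435/31 - 2*b/31)
1/((-408974 + 369155)*(F(269, -382) + l)) = 1/((-408974 + 369155)*((435/31 - 2/31*(-382)) - 7112)) = 1/(-39819*((435/31 + 764/31) - 7112)) = 1/(-39819*(1199/31 - 7112)) = 1/(-39819*(-219273/31)) = 1/(8731231587/31) = 31/8731231587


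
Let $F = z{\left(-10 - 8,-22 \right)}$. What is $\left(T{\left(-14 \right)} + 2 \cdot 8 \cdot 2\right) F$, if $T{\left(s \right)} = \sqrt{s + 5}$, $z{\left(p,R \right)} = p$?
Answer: $-576 - 54 i \approx -576.0 - 54.0 i$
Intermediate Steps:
$F = -18$ ($F = -10 - 8 = -18$)
$T{\left(s \right)} = \sqrt{5 + s}$
$\left(T{\left(-14 \right)} + 2 \cdot 8 \cdot 2\right) F = \left(\sqrt{5 - 14} + 2 \cdot 8 \cdot 2\right) \left(-18\right) = \left(\sqrt{-9} + 16 \cdot 2\right) \left(-18\right) = \left(3 i + 32\right) \left(-18\right) = \left(32 + 3 i\right) \left(-18\right) = -576 - 54 i$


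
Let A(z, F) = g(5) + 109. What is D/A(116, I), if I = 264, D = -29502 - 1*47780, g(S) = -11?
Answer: -38641/49 ≈ -788.59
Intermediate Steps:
D = -77282 (D = -29502 - 47780 = -77282)
A(z, F) = 98 (A(z, F) = -11 + 109 = 98)
D/A(116, I) = -77282/98 = -77282*1/98 = -38641/49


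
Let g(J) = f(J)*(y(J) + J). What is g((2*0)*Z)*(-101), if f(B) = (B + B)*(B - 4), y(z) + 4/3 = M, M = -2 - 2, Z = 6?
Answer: 0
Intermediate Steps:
M = -4
y(z) = -16/3 (y(z) = -4/3 - 4 = -16/3)
f(B) = 2*B*(-4 + B) (f(B) = (2*B)*(-4 + B) = 2*B*(-4 + B))
g(J) = 2*J*(-4 + J)*(-16/3 + J) (g(J) = (2*J*(-4 + J))*(-16/3 + J) = 2*J*(-4 + J)*(-16/3 + J))
g((2*0)*Z)*(-101) = (2*((2*0)*6)*(-16 + 3*((2*0)*6))*(-4 + (2*0)*6)/3)*(-101) = (2*(0*6)*(-16 + 3*(0*6))*(-4 + 0*6)/3)*(-101) = ((⅔)*0*(-16 + 3*0)*(-4 + 0))*(-101) = ((⅔)*0*(-16 + 0)*(-4))*(-101) = ((⅔)*0*(-16)*(-4))*(-101) = 0*(-101) = 0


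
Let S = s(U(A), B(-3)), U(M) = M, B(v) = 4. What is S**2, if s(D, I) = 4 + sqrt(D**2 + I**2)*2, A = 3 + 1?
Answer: 144 + 64*sqrt(2) ≈ 234.51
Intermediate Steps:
A = 4
s(D, I) = 4 + 2*sqrt(D**2 + I**2)
S = 4 + 8*sqrt(2) (S = 4 + 2*sqrt(4**2 + 4**2) = 4 + 2*sqrt(16 + 16) = 4 + 2*sqrt(32) = 4 + 2*(4*sqrt(2)) = 4 + 8*sqrt(2) ≈ 15.314)
S**2 = (4 + 8*sqrt(2))**2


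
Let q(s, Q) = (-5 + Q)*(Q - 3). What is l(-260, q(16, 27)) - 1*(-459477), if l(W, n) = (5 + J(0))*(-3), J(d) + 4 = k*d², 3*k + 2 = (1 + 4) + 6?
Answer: 459474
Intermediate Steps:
k = 3 (k = -⅔ + ((1 + 4) + 6)/3 = -⅔ + (5 + 6)/3 = -⅔ + (⅓)*11 = -⅔ + 11/3 = 3)
J(d) = -4 + 3*d²
q(s, Q) = (-5 + Q)*(-3 + Q)
l(W, n) = -3 (l(W, n) = (5 + (-4 + 3*0²))*(-3) = (5 + (-4 + 3*0))*(-3) = (5 + (-4 + 0))*(-3) = (5 - 4)*(-3) = 1*(-3) = -3)
l(-260, q(16, 27)) - 1*(-459477) = -3 - 1*(-459477) = -3 + 459477 = 459474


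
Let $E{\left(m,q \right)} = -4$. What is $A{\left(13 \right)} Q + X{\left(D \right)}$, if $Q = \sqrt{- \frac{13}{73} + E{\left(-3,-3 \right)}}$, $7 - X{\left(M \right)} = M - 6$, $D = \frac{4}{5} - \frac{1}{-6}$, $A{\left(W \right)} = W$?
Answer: $\frac{361}{30} + \frac{13 i \sqrt{22265}}{73} \approx 12.033 + 26.572 i$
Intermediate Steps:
$D = \frac{29}{30}$ ($D = 4 \cdot \frac{1}{5} - - \frac{1}{6} = \frac{4}{5} + \frac{1}{6} = \frac{29}{30} \approx 0.96667$)
$X{\left(M \right)} = 13 - M$ ($X{\left(M \right)} = 7 - \left(M - 6\right) = 7 - \left(-6 + M\right) = 13 - M$)
$Q = \frac{i \sqrt{22265}}{73}$ ($Q = \sqrt{- \frac{13}{73} - 4} = \sqrt{- \frac{305}{73}} = \frac{i \sqrt{22265}}{73} \approx 2.044 i$)
$A{\left(13 \right)} Q + X{\left(D \right)} = 13 \frac{i \sqrt{22265}}{73} + \left(13 - \frac{29}{30}\right) = \frac{13 i \sqrt{22265}}{73} + \left(13 - \frac{29}{30}\right) = \frac{13 i \sqrt{22265}}{73} + \frac{361}{30} = \frac{361}{30} + \frac{13 i \sqrt{22265}}{73}$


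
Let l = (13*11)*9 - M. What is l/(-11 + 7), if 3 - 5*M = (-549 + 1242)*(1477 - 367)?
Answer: -387831/10 ≈ -38783.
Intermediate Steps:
M = -769227/5 (M = 3/5 - (-549 + 1242)*(1477 - 367)/5 = 3/5 - 693*1110/5 = 3/5 - 1/5*769230 = 3/5 - 153846 = -769227/5 ≈ -1.5385e+5)
l = 775662/5 (l = (13*11)*9 - 1*(-769227/5) = 143*9 + 769227/5 = 1287 + 769227/5 = 775662/5 ≈ 1.5513e+5)
l/(-11 + 7) = 775662/(5*(-11 + 7)) = (775662/5)/(-4) = (775662/5)*(-1/4) = -387831/10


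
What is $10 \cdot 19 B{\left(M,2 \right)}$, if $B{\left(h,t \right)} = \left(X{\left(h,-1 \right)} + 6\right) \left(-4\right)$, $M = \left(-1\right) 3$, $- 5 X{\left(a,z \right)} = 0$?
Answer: $-4560$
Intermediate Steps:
$X{\left(a,z \right)} = 0$ ($X{\left(a,z \right)} = \left(- \frac{1}{5}\right) 0 = 0$)
$M = -3$
$B{\left(h,t \right)} = -24$ ($B{\left(h,t \right)} = \left(0 + 6\right) \left(-4\right) = 6 \left(-4\right) = -24$)
$10 \cdot 19 B{\left(M,2 \right)} = 10 \cdot 19 \left(-24\right) = 190 \left(-24\right) = -4560$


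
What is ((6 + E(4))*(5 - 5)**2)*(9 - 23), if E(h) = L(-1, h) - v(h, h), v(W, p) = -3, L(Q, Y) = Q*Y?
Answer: 0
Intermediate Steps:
E(h) = 3 - h (E(h) = -h - 1*(-3) = -h + 3 = 3 - h)
((6 + E(4))*(5 - 5)**2)*(9 - 23) = ((6 + (3 - 1*4))*(5 - 5)**2)*(9 - 23) = ((6 + (3 - 4))*0**2)*(-14) = ((6 - 1)*0)*(-14) = (5*0)*(-14) = 0*(-14) = 0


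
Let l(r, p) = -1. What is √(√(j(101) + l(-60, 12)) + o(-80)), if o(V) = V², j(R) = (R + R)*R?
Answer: √(6400 + √20401) ≈ 80.888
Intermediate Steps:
j(R) = 2*R² (j(R) = (2*R)*R = 2*R²)
√(√(j(101) + l(-60, 12)) + o(-80)) = √(√(2*101² - 1) + (-80)²) = √(√(2*10201 - 1) + 6400) = √(√(20402 - 1) + 6400) = √(√20401 + 6400) = √(6400 + √20401)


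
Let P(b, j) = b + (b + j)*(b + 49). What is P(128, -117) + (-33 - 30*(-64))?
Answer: 3962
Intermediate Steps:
P(b, j) = b + (49 + b)*(b + j) (P(b, j) = b + (b + j)*(49 + b) = b + (49 + b)*(b + j))
P(128, -117) + (-33 - 30*(-64)) = (128**2 + 49*(-117) + 50*128 + 128*(-117)) + (-33 - 30*(-64)) = (16384 - 5733 + 6400 - 14976) + (-33 + 1920) = 2075 + 1887 = 3962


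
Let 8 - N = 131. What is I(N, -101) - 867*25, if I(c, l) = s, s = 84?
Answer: -21591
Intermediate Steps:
N = -123 (N = 8 - 1*131 = 8 - 131 = -123)
I(c, l) = 84
I(N, -101) - 867*25 = 84 - 867*25 = 84 - 21675 = -21591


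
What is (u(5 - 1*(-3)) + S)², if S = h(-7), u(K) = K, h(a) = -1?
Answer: 49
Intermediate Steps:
S = -1
(u(5 - 1*(-3)) + S)² = ((5 - 1*(-3)) - 1)² = ((5 + 3) - 1)² = (8 - 1)² = 7² = 49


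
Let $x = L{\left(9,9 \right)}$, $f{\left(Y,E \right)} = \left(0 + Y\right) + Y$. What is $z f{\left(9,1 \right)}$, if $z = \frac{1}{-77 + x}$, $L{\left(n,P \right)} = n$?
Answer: $- \frac{9}{34} \approx -0.26471$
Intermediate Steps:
$f{\left(Y,E \right)} = 2 Y$ ($f{\left(Y,E \right)} = Y + Y = 2 Y$)
$x = 9$
$z = - \frac{1}{68}$ ($z = \frac{1}{-77 + 9} = \frac{1}{-68} = - \frac{1}{68} \approx -0.014706$)
$z f{\left(9,1 \right)} = - \frac{2 \cdot 9}{68} = \left(- \frac{1}{68}\right) 18 = - \frac{9}{34}$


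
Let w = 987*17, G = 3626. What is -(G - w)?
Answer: 13153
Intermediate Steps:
w = 16779
-(G - w) = -(3626 - 1*16779) = -(3626 - 16779) = -1*(-13153) = 13153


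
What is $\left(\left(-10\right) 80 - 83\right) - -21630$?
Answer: $20747$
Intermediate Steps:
$\left(\left(-10\right) 80 - 83\right) - -21630 = \left(-800 - 83\right) + 21630 = -883 + 21630 = 20747$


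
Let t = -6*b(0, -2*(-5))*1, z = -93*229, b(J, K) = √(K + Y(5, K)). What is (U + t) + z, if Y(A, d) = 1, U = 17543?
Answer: -3754 - 6*√11 ≈ -3773.9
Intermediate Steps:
b(J, K) = √(1 + K) (b(J, K) = √(K + 1) = √(1 + K))
z = -21297
t = -6*√11 (t = -6*√(1 - 2*(-5))*1 = -6*√(1 + 10)*1 = -6*√11*1 = -6*√11 ≈ -19.900)
(U + t) + z = (17543 - 6*√11) - 21297 = -3754 - 6*√11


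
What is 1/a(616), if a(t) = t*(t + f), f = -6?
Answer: 1/375760 ≈ 2.6613e-6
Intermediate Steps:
a(t) = t*(-6 + t) (a(t) = t*(t - 6) = t*(-6 + t))
1/a(616) = 1/(616*(-6 + 616)) = 1/(616*610) = 1/375760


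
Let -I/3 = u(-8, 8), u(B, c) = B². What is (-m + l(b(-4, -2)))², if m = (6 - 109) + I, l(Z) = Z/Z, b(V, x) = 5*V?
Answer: 87616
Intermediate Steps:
l(Z) = 1
I = -192 (I = -3*(-8)² = -3*64 = -192)
m = -295 (m = (6 - 109) - 192 = -103 - 192 = -295)
(-m + l(b(-4, -2)))² = (-1*(-295) + 1)² = (295 + 1)² = 296² = 87616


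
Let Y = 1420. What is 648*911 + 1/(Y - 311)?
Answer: 654673753/1109 ≈ 5.9033e+5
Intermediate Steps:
648*911 + 1/(Y - 311) = 648*911 + 1/(1420 - 311) = 590328 + 1/1109 = 654673753/1109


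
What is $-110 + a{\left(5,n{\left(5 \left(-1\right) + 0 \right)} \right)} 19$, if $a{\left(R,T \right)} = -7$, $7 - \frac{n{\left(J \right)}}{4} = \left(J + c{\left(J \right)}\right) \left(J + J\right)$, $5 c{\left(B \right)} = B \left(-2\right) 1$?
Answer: $-243$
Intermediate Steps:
$c{\left(B \right)} = - \frac{2 B}{5}$ ($c{\left(B \right)} = \frac{B \left(-2\right) 1}{5} = \frac{- 2 B 1}{5} = \frac{\left(-2\right) B}{5} = - \frac{2 B}{5}$)
$n{\left(J \right)} = 28 - \frac{24 J^{2}}{5}$ ($n{\left(J \right)} = 28 - 4 \left(J - \frac{2 J}{5}\right) \left(J + J\right) = 28 - 4 \frac{3 J}{5} \cdot 2 J = 28 - 4 \frac{6 J^{2}}{5} = 28 - \frac{24 J^{2}}{5}$)
$-110 + a{\left(5,n{\left(5 \left(-1\right) + 0 \right)} \right)} 19 = -110 - 133 = -243$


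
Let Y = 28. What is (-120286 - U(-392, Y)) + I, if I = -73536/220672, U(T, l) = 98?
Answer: -415085181/3448 ≈ -1.2038e+5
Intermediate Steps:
I = -1149/3448 (I = -73536*1/220672 = -1149/3448 ≈ -0.33324)
(-120286 - U(-392, Y)) + I = (-120286 - 1*98) - 1149/3448 = (-120286 - 98) - 1149/3448 = -120384 - 1149/3448 = -415085181/3448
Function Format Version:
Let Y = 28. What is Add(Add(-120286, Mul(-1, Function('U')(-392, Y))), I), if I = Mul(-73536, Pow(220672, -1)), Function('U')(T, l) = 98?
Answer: Rational(-415085181, 3448) ≈ -1.2038e+5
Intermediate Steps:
I = Rational(-1149, 3448) (I = Mul(-73536, Rational(1, 220672)) = Rational(-1149, 3448) ≈ -0.33324)
Add(Add(-120286, Mul(-1, Function('U')(-392, Y))), I) = Add(Add(-120286, Mul(-1, 98)), Rational(-1149, 3448)) = Add(Add(-120286, -98), Rational(-1149, 3448)) = Add(-120384, Rational(-1149, 3448)) = Rational(-415085181, 3448)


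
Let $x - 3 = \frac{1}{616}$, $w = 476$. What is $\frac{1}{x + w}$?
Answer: $\frac{616}{295065} \approx 0.0020877$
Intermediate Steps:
$x = \frac{1849}{616}$ ($x = 3 + \frac{1}{616} = \frac{1849}{616} \approx 3.0016$)
$\frac{1}{x + w} = \frac{1}{\frac{1849}{616} + 476} = \frac{1}{\frac{295065}{616}} = \frac{616}{295065}$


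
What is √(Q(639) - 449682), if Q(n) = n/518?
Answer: I*√120660141966/518 ≈ 670.58*I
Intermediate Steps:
Q(n) = n/518 (Q(n) = n*(1/518) = n/518)
√(Q(639) - 449682) = √((1/518)*639 - 449682) = √(639/518 - 449682) = √(-232934637/518) = I*√120660141966/518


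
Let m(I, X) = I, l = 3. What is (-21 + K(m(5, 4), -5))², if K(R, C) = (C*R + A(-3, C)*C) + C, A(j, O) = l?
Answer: 4356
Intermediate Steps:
A(j, O) = 3
K(R, C) = 4*C + C*R (K(R, C) = (C*R + 3*C) + C = (3*C + C*R) + C = 4*C + C*R)
(-21 + K(m(5, 4), -5))² = (-21 - 5*(4 + 5))² = (-21 - 5*9)² = (-21 - 45)² = (-66)² = 4356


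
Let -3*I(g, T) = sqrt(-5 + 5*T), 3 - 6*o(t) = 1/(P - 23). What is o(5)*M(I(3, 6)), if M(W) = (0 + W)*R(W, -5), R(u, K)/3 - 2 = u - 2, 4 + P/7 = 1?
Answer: 3325/792 ≈ 4.1982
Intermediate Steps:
P = -21 (P = -28 + 7*1 = -28 + 7 = -21)
R(u, K) = 3*u (R(u, K) = 6 + 3*(u - 2) = 6 + 3*(-2 + u) = 6 + (-6 + 3*u) = 3*u)
o(t) = 133/264 (o(t) = 1/2 - 1/(6*(-21 - 23)) = 1/2 - 1/6/(-44) = 1/2 - 1/6*(-1/44) = 1/2 + 1/264 = 133/264)
I(g, T) = -sqrt(-5 + 5*T)/3
M(W) = 3*W**2 (M(W) = (0 + W)*(3*W) = W*(3*W) = 3*W**2)
o(5)*M(I(3, 6)) = 133*(3*(-sqrt(-5 + 5*6)/3)**2)/264 = 133*(3*(-sqrt(-5 + 30)/3)**2)/264 = 133*(3*(-sqrt(25)/3)**2)/264 = 133*(3*(-1/3*5)**2)/264 = 133*(3*(-5/3)**2)/264 = 133*(3*(25/9))/264 = (133/264)*(25/3) = 3325/792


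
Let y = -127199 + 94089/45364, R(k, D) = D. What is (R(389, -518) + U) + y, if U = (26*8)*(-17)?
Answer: -5954067003/45364 ≈ -1.3125e+5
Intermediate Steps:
U = -3536 (U = 208*(-17) = -3536)
y = -5770161347/45364 (y = -127199 + 94089*(1/45364) = -127199 + 94089/45364 = -5770161347/45364 ≈ -1.2720e+5)
(R(389, -518) + U) + y = (-518 - 3536) - 5770161347/45364 = -4054 - 5770161347/45364 = -5954067003/45364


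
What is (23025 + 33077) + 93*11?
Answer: 57125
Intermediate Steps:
(23025 + 33077) + 93*11 = 56102 + 1023 = 57125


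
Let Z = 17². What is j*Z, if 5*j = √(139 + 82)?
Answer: 289*√221/5 ≈ 859.26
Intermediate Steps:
Z = 289
j = √221/5 (j = √(139 + 82)/5 = √221/5 ≈ 2.9732)
j*Z = (√221/5)*289 = 289*√221/5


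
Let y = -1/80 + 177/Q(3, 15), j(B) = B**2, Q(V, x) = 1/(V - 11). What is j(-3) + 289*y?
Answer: -32737489/80 ≈ -4.0922e+5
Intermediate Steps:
Q(V, x) = 1/(-11 + V)
y = -113281/80 (y = -1/80 + 177/(1/(-11 + 3)) = -1*1/80 + 177/(1/(-8)) = -1/80 + 177/(-1/8) = -1/80 + 177*(-8) = -1/80 - 1416 = -113281/80 ≈ -1416.0)
j(-3) + 289*y = (-3)**2 + 289*(-113281/80) = 9 - 32738209/80 = -32737489/80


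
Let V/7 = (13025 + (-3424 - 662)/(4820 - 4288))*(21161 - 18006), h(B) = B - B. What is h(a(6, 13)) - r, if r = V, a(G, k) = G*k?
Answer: -10924525085/38 ≈ -2.8749e+8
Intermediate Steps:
h(B) = 0
V = 10924525085/38 (V = 7*((13025 + (-3424 - 662)/(4820 - 4288))*(21161 - 18006)) = 7*((13025 - 4086/532)*3155) = 7*((13025 - 4086*1/532)*3155) = 7*((13025 - 2043/266)*3155) = 7*((3462607/266)*3155) = 7*(10924525085/266) = 10924525085/38 ≈ 2.8749e+8)
r = 10924525085/38 ≈ 2.8749e+8
h(a(6, 13)) - r = 0 - 1*10924525085/38 = 0 - 10924525085/38 = -10924525085/38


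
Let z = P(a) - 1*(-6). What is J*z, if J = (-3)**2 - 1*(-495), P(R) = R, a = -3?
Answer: 1512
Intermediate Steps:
J = 504 (J = 9 + 495 = 504)
z = 3 (z = -3 - 1*(-6) = -3 + 6 = 3)
J*z = 504*3 = 1512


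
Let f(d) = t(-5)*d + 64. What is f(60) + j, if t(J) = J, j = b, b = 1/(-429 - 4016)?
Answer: -1049021/4445 ≈ -236.00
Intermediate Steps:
b = -1/4445 (b = 1/(-4445) = -1/4445 ≈ -0.00022497)
j = -1/4445 ≈ -0.00022497
f(d) = 64 - 5*d (f(d) = -5*d + 64 = 64 - 5*d)
f(60) + j = (64 - 5*60) - 1/4445 = (64 - 300) - 1/4445 = -236 - 1/4445 = -1049021/4445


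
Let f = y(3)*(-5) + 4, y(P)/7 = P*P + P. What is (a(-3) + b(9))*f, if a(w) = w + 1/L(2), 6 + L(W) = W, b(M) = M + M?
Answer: -6136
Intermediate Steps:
y(P) = 7*P + 7*P² (y(P) = 7*(P*P + P) = 7*(P² + P) = 7*(P + P²) = 7*P + 7*P²)
b(M) = 2*M
L(W) = -6 + W
f = -416 (f = (7*3*(1 + 3))*(-5) + 4 = (7*3*4)*(-5) + 4 = 84*(-5) + 4 = -420 + 4 = -416)
a(w) = -¼ + w (a(w) = w + 1/(-6 + 2) = w + 1/(-4) = w - ¼ = -¼ + w)
(a(-3) + b(9))*f = ((-¼ - 3) + 2*9)*(-416) = (-13/4 + 18)*(-416) = (59/4)*(-416) = -6136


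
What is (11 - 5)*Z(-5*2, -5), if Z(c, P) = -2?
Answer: -12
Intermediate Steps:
(11 - 5)*Z(-5*2, -5) = (11 - 5)*(-2) = 6*(-2) = -12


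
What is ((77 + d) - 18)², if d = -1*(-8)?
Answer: 4489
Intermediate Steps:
d = 8
((77 + d) - 18)² = ((77 + 8) - 18)² = (85 - 18)² = 67² = 4489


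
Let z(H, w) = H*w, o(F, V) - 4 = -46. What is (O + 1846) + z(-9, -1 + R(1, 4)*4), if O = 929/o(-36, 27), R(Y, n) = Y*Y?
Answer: 75469/42 ≈ 1796.9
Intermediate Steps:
R(Y, n) = Y²
o(F, V) = -42 (o(F, V) = 4 - 46 = -42)
O = -929/42 (O = 929/(-42) = 929*(-1/42) = -929/42 ≈ -22.119)
(O + 1846) + z(-9, -1 + R(1, 4)*4) = (-929/42 + 1846) - 9*(-1 + 1²*4) = 76603/42 - 9*(-1 + 1*4) = 76603/42 - 9*(-1 + 4) = 76603/42 - 9*3 = 76603/42 - 27 = 75469/42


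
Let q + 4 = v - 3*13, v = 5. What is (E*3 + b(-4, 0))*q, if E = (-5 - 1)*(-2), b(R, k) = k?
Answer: -1368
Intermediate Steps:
E = 12 (E = -6*(-2) = 12)
q = -38 (q = -4 + (5 - 3*13) = -4 + (5 - 39) = -4 - 34 = -38)
(E*3 + b(-4, 0))*q = (12*3 + 0)*(-38) = (36 + 0)*(-38) = 36*(-38) = -1368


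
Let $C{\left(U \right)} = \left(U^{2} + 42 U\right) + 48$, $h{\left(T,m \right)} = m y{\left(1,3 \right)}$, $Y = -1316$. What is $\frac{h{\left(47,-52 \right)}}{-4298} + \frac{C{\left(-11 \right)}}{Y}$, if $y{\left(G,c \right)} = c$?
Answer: $\frac{14945}{57716} \approx 0.25894$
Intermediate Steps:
$h{\left(T,m \right)} = 3 m$ ($h{\left(T,m \right)} = m 3 = 3 m$)
$C{\left(U \right)} = 48 + U^{2} + 42 U$
$\frac{h{\left(47,-52 \right)}}{-4298} + \frac{C{\left(-11 \right)}}{Y} = \frac{3 \left(-52\right)}{-4298} + \frac{48 + \left(-11\right)^{2} + 42 \left(-11\right)}{-1316} = \left(-156\right) \left(- \frac{1}{4298}\right) + \left(48 + 121 - 462\right) \left(- \frac{1}{1316}\right) = \frac{78}{2149} - - \frac{293}{1316} = \frac{78}{2149} + \frac{293}{1316} = \frac{14945}{57716}$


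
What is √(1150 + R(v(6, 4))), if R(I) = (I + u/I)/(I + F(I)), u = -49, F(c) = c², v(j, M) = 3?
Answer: 2*√2585/3 ≈ 33.895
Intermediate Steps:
R(I) = (I - 49/I)/(I + I²)
√(1150 + R(v(6, 4))) = √(1150 + (-49 + 3²)/(3²*(1 + 3))) = √(1150 + (⅑)*(-49 + 9)/4) = √(1150 + (⅑)*(¼)*(-40)) = √(1150 - 10/9) = √(10340/9) = 2*√2585/3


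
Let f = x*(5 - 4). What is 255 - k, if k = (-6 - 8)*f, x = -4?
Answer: 199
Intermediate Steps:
f = -4 (f = -4*(5 - 4) = -4*1 = -4)
k = 56 (k = (-6 - 8)*(-4) = -14*(-4) = 56)
255 - k = 255 - 1*56 = 255 - 56 = 199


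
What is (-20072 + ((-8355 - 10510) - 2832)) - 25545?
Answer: -67314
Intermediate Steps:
(-20072 + ((-8355 - 10510) - 2832)) - 25545 = (-20072 + (-18865 - 2832)) - 25545 = (-20072 - 21697) - 25545 = -41769 - 25545 = -67314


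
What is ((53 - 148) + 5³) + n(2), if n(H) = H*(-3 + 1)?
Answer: 26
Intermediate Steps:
n(H) = -2*H (n(H) = H*(-2) = -2*H)
((53 - 148) + 5³) + n(2) = ((53 - 148) + 5³) - 2*2 = (-95 + 125) - 4 = 30 - 4 = 26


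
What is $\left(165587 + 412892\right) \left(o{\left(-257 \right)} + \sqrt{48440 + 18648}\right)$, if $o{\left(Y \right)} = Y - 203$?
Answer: $-266100340 + 2313916 \sqrt{4193} \approx -1.1627 \cdot 10^{8}$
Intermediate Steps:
$o{\left(Y \right)} = -203 + Y$ ($o{\left(Y \right)} = Y - 203 = -203 + Y$)
$\left(165587 + 412892\right) \left(o{\left(-257 \right)} + \sqrt{48440 + 18648}\right) = \left(165587 + 412892\right) \left(\left(-203 - 257\right) + \sqrt{48440 + 18648}\right) = 578479 \left(-460 + \sqrt{67088}\right) = 578479 \left(-460 + 4 \sqrt{4193}\right) = -266100340 + 2313916 \sqrt{4193}$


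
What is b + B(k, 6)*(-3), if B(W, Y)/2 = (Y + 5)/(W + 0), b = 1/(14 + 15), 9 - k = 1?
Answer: -953/116 ≈ -8.2155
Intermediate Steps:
k = 8 (k = 9 - 1*1 = 9 - 1 = 8)
b = 1/29 ≈ 0.034483
B(W, Y) = 2*(5 + Y)/W (B(W, Y) = 2*((Y + 5)/(W + 0)) = 2*((5 + Y)/W) = 2*(5 + Y)/W)
b + B(k, 6)*(-3) = 1/29 + (2*(5 + 6)/8)*(-3) = 1/29 + (2*(1/8)*11)*(-3) = 1/29 + (11/4)*(-3) = 1/29 - 33/4 = -953/116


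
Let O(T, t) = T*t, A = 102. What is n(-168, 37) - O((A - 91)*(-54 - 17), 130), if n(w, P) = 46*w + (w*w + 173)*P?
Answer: 1144491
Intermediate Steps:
n(w, P) = 46*w + P*(173 + w**2) (n(w, P) = 46*w + (w**2 + 173)*P = 46*w + (173 + w**2)*P = 46*w + P*(173 + w**2))
n(-168, 37) - O((A - 91)*(-54 - 17), 130) = (46*(-168) + 173*37 + 37*(-168)**2) - (102 - 91)*(-54 - 17)*130 = (-7728 + 6401 + 37*28224) - 11*(-71)*130 = (-7728 + 6401 + 1044288) - (-781)*130 = 1042961 - 1*(-101530) = 1042961 + 101530 = 1144491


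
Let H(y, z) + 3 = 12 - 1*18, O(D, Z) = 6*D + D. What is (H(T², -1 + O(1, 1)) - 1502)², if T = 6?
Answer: 2283121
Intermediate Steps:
O(D, Z) = 7*D
H(y, z) = -9 (H(y, z) = -3 + (12 - 1*18) = -3 + (12 - 18) = -3 - 6 = -9)
(H(T², -1 + O(1, 1)) - 1502)² = (-9 - 1502)² = (-1511)² = 2283121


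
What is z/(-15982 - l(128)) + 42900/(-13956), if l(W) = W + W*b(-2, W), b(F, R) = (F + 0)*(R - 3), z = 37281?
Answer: -13448947/18480070 ≈ -0.72775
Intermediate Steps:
b(F, R) = F*(-3 + R)
l(W) = W + W*(6 - 2*W) (l(W) = W + W*(-2*(-3 + W)) = W + W*(6 - 2*W))
z/(-15982 - l(128)) + 42900/(-13956) = 37281/(-15982 - 128*(7 - 2*128)) + 42900/(-13956) = 37281/(-15982 - 128*(7 - 256)) + 42900*(-1/13956) = 37281/(-15982 - 128*(-249)) - 3575/1163 = 37281/(-15982 - 1*(-31872)) - 3575/1163 = 37281/(-15982 + 31872) - 3575/1163 = 37281/15890 - 3575/1163 = -13448947/18480070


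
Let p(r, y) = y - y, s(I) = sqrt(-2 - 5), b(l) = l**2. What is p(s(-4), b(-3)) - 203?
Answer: -203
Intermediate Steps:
s(I) = I*sqrt(7) (s(I) = sqrt(-7) = I*sqrt(7))
p(r, y) = 0
p(s(-4), b(-3)) - 203 = 0 - 203 = -203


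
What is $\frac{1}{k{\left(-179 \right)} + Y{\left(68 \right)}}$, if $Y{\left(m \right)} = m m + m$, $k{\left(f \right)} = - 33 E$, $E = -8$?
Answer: $\frac{1}{4956} \approx 0.00020178$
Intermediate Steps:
$k{\left(f \right)} = 264$ ($k{\left(f \right)} = \left(-33\right) \left(-8\right) = 264$)
$Y{\left(m \right)} = m + m^{2}$ ($Y{\left(m \right)} = m^{2} + m = m + m^{2}$)
$\frac{1}{k{\left(-179 \right)} + Y{\left(68 \right)}} = \frac{1}{264 + 68 \left(1 + 68\right)} = \frac{1}{264 + 68 \cdot 69} = \frac{1}{264 + 4692} = \frac{1}{4956}$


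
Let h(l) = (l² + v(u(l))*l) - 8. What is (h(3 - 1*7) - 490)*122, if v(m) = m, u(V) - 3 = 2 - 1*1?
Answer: -60756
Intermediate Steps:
u(V) = 4 (u(V) = 3 + (2 - 1*1) = 3 + (2 - 1) = 3 + 1 = 4)
h(l) = -8 + l² + 4*l (h(l) = (l² + 4*l) - 8 = -8 + l² + 4*l)
(h(3 - 1*7) - 490)*122 = ((-8 + (3 - 1*7)² + 4*(3 - 1*7)) - 490)*122 = ((-8 + (3 - 7)² + 4*(3 - 7)) - 490)*122 = ((-8 + (-4)² + 4*(-4)) - 490)*122 = ((-8 + 16 - 16) - 490)*122 = (-8 - 490)*122 = -498*122 = -60756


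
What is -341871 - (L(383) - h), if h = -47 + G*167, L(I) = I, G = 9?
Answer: -340798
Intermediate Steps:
h = 1456 (h = -47 + 9*167 = -47 + 1503 = 1456)
-341871 - (L(383) - h) = -341871 - (383 - 1*1456) = -341871 - (383 - 1456) = -341871 - 1*(-1073) = -341871 + 1073 = -340798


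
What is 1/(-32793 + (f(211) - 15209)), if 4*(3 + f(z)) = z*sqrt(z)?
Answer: -768080/36862286469 - 844*sqrt(211)/36862286469 ≈ -2.1169e-5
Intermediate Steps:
f(z) = -3 + z**(3/2)/4 (f(z) = -3 + (z*sqrt(z))/4 = -3 + z**(3/2)/4)
1/(-32793 + (f(211) - 15209)) = 1/(-32793 + ((-3 + 211**(3/2)/4) - 15209)) = 1/(-32793 + ((-3 + (211*sqrt(211))/4) - 15209)) = 1/(-32793 + ((-3 + 211*sqrt(211)/4) - 15209)) = 1/(-32793 + (-15212 + 211*sqrt(211)/4)) = 1/(-48005 + 211*sqrt(211)/4)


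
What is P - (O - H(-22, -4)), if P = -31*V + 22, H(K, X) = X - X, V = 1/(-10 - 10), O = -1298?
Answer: 26431/20 ≈ 1321.6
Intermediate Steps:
V = -1/20 (V = 1/(-20) = -1/20 ≈ -0.050000)
H(K, X) = 0
P = 471/20 (P = -31*(-1/20) + 22 = 31/20 + 22 = 471/20 ≈ 23.550)
P - (O - H(-22, -4)) = 471/20 - (-1298 - 1*0) = 471/20 - (-1298 + 0) = 471/20 - 1*(-1298) = 471/20 + 1298 = 26431/20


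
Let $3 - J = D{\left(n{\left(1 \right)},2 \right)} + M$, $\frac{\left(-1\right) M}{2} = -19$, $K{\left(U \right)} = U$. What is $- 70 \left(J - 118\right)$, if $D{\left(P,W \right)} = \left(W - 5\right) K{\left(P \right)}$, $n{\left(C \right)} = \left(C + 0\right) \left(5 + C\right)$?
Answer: $9450$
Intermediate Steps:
$n{\left(C \right)} = C \left(5 + C\right)$
$D{\left(P,W \right)} = P \left(-5 + W\right)$ ($D{\left(P,W \right)} = \left(W - 5\right) P = \left(-5 + W\right) P = P \left(-5 + W\right)$)
$M = 38$ ($M = \left(-2\right) \left(-19\right) = 38$)
$J = -17$ ($J = 3 - \left(1 \left(5 + 1\right) \left(-5 + 2\right) + 38\right) = 3 - \left(1 \cdot 6 \left(-3\right) + 38\right) = 3 - \left(6 \left(-3\right) + 38\right) = 3 - \left(-18 + 38\right) = 3 - 20 = -17$)
$- 70 \left(J - 118\right) = - 70 \left(-17 - 118\right) = \left(-70\right) \left(-135\right) = 9450$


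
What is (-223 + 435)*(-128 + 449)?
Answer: 68052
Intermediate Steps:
(-223 + 435)*(-128 + 449) = 212*321 = 68052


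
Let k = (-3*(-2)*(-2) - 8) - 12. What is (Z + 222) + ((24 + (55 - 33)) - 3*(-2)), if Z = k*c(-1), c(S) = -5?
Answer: 434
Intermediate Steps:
k = -32 (k = (6*(-2) - 8) - 12 = (-12 - 8) - 12 = -20 - 12 = -32)
Z = 160 (Z = -32*(-5) = 160)
(Z + 222) + ((24 + (55 - 33)) - 3*(-2)) = (160 + 222) + ((24 + (55 - 33)) - 3*(-2)) = 382 + ((24 + 22) + 6) = 382 + (46 + 6) = 382 + 52 = 434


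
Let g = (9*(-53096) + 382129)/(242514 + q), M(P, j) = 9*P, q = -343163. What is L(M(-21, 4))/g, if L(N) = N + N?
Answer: -38045322/95735 ≈ -397.40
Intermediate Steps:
g = 95735/100649 (g = (9*(-53096) + 382129)/(242514 - 343163) = (-477864 + 382129)/(-100649) = -95735*(-1/100649) = 95735/100649 ≈ 0.95118)
L(N) = 2*N
L(M(-21, 4))/g = (2*(9*(-21)))/(95735/100649) = (2*(-189))*(100649/95735) = -378*100649/95735 = -38045322/95735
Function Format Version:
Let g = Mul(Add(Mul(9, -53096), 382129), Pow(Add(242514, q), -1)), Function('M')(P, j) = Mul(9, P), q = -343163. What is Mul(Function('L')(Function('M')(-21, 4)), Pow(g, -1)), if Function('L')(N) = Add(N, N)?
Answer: Rational(-38045322, 95735) ≈ -397.40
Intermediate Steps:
g = Rational(95735, 100649) (g = Mul(Add(Mul(9, -53096), 382129), Pow(Add(242514, -343163), -1)) = Mul(Add(-477864, 382129), Pow(-100649, -1)) = Mul(-95735, Rational(-1, 100649)) = Rational(95735, 100649) ≈ 0.95118)
Function('L')(N) = Mul(2, N)
Mul(Function('L')(Function('M')(-21, 4)), Pow(g, -1)) = Mul(Mul(2, Mul(9, -21)), Pow(Rational(95735, 100649), -1)) = Mul(Mul(2, -189), Rational(100649, 95735)) = Mul(-378, Rational(100649, 95735)) = Rational(-38045322, 95735)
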